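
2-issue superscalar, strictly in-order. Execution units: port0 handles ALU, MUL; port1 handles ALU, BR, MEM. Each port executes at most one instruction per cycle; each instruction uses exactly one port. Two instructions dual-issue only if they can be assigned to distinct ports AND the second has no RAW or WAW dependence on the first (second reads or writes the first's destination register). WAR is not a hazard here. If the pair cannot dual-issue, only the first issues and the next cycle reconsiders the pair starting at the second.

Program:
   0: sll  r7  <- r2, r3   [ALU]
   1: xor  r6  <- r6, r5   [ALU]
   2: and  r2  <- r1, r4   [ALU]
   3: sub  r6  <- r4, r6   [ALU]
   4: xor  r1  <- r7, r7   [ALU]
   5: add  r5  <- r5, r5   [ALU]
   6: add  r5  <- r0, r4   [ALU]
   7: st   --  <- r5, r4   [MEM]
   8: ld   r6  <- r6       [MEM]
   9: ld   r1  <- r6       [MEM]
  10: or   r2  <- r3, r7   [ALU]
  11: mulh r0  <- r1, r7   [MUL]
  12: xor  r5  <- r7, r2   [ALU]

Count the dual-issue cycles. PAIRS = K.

c0: i0/i1 sll.ALU;xor.ALU  dual
c1: i2/i3 and.ALU;sub.ALU  dual
c2: i4/i5 xor.ALU;add.ALU  dual
c3: i6 add.ALU  RAW r5
c4: i7 st.MEM  no-port MEM/MEM
c5: i8 ld.MEM  no-port MEM/MEM
c6: i9/i10 ld.MEM;or.ALU  dual
c7: i11/i12 mulh.MUL;xor.ALU  dual

PAIRS = 5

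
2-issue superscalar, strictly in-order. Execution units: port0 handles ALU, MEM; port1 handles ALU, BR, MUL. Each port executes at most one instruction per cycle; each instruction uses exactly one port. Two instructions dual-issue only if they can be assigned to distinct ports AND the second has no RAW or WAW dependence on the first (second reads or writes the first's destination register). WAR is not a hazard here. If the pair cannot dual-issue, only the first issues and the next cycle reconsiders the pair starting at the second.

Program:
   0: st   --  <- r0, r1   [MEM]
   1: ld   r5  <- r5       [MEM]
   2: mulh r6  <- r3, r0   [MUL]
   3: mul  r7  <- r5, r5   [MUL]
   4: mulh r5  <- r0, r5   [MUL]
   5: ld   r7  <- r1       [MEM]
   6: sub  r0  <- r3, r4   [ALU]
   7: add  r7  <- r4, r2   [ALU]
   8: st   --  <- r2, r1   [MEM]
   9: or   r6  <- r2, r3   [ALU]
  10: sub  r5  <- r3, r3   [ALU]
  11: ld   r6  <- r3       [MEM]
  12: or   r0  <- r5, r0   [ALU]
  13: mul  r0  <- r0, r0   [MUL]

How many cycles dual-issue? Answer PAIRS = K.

PAIRS = 5

0. st.MEM @i0  | no-port MEM/MEM
1. ld.MEM/mulh.MUL @i1+i2  | pair
2. mul.MUL @i3  | no-port MUL/MUL
3. mulh.MUL/ld.MEM @i4+i5  | pair
4. sub.ALU/add.ALU @i6+i7  | pair
5. st.MEM/or.ALU @i8+i9  | pair
6. sub.ALU/ld.MEM @i10+i11  | pair
7. or.ALU @i12  | RAW+WAW r0
8. mul.MUL @i13  | tail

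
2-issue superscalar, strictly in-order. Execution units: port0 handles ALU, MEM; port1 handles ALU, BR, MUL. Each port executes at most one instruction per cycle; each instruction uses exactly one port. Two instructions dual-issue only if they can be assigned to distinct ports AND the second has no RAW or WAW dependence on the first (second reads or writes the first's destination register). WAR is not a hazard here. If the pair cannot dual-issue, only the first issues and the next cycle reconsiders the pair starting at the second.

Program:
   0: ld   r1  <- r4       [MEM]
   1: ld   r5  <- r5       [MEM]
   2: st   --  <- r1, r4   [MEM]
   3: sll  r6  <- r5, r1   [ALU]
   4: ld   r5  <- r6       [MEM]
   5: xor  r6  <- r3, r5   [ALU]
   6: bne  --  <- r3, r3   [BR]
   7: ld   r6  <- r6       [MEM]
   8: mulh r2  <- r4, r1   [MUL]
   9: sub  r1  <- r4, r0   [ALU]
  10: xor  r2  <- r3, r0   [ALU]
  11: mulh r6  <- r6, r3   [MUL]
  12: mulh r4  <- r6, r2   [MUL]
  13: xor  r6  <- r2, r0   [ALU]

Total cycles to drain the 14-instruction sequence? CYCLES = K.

#0 head=0: ld.MEM i0 no-port MEM/MEM
#1 head=1: ld.MEM i1 no-port MEM/MEM
#2 head=2: st.MEM/sll.ALU i2,i3 2-wide
#3 head=4: ld.MEM i4 RAW r5
#4 head=5: xor.ALU/bne.BR i5,i6 2-wide
#5 head=7: ld.MEM/mulh.MUL i7,i8 2-wide
#6 head=9: sub.ALU/xor.ALU i9,i10 2-wide
#7 head=11: mulh.MUL i11 no-port MUL/MUL
#8 head=12: mulh.MUL/xor.ALU i12,i13 2-wide

CYCLES = 9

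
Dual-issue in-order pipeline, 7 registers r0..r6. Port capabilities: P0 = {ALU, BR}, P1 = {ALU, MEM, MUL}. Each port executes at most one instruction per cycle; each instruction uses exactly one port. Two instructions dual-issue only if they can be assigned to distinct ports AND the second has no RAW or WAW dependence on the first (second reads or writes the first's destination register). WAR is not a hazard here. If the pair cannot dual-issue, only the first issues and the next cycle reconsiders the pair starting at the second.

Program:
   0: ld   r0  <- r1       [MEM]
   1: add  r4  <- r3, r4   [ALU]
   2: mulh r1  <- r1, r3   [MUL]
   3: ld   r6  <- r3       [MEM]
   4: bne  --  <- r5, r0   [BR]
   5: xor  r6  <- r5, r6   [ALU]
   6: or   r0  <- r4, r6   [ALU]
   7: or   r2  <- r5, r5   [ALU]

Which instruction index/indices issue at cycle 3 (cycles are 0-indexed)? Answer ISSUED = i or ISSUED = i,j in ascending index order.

0. ld add @i0&i1  | dual
1. mulh @i2  | no-port MUL/MEM
2. ld bne @i3&i4  | dual
3. xor @i5  | RAW r6
4. or or @i6&i7  | dual

ISSUED = 5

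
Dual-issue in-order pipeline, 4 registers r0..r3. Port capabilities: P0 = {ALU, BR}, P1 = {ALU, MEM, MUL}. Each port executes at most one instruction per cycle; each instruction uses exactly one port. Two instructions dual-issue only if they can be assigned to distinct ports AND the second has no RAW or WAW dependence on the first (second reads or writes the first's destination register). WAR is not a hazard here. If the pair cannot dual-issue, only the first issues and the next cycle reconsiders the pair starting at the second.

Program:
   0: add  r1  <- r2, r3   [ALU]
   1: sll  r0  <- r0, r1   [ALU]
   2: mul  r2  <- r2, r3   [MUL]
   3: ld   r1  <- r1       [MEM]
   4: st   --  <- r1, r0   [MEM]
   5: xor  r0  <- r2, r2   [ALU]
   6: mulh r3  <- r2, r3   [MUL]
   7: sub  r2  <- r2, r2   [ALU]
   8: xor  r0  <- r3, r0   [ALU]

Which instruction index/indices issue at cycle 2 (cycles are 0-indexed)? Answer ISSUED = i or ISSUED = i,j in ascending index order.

  cy0 -> i0 (add.ALU) RAW r1
  cy1 -> i1/i2 (sll.ALU;mul.MUL) 2-wide
  cy2 -> i3 (ld.MEM) no-port MEM/MEM
  cy3 -> i4/i5 (st.MEM;xor.ALU) 2-wide
  cy4 -> i6/i7 (mulh.MUL;sub.ALU) 2-wide
  cy5 -> i8 (xor.ALU) tail

ISSUED = 3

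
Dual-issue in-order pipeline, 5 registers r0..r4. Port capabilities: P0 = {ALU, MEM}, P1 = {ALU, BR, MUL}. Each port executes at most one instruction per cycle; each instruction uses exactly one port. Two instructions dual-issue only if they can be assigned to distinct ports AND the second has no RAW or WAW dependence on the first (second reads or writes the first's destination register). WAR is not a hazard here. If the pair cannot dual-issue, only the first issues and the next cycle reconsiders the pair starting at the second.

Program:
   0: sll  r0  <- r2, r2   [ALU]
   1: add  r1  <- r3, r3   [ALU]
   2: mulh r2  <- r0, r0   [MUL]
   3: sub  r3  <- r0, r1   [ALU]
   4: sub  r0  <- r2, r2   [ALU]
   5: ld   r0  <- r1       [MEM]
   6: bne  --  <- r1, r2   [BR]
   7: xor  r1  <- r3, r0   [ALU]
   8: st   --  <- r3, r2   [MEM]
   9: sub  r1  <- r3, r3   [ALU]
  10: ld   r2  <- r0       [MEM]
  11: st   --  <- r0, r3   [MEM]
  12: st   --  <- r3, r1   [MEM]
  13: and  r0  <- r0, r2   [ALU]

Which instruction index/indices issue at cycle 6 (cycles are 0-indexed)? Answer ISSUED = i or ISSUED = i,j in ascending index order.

ISSUED = 11

c0: i0+i1 sll.ALU add.ALU  dual
c1: i2+i3 mulh.MUL sub.ALU  dual
c2: i4 sub.ALU  WAW r0
c3: i5+i6 ld.MEM bne.BR  dual
c4: i7+i8 xor.ALU st.MEM  dual
c5: i9+i10 sub.ALU ld.MEM  dual
c6: i11 st.MEM  no-port MEM/MEM
c7: i12+i13 st.MEM and.ALU  dual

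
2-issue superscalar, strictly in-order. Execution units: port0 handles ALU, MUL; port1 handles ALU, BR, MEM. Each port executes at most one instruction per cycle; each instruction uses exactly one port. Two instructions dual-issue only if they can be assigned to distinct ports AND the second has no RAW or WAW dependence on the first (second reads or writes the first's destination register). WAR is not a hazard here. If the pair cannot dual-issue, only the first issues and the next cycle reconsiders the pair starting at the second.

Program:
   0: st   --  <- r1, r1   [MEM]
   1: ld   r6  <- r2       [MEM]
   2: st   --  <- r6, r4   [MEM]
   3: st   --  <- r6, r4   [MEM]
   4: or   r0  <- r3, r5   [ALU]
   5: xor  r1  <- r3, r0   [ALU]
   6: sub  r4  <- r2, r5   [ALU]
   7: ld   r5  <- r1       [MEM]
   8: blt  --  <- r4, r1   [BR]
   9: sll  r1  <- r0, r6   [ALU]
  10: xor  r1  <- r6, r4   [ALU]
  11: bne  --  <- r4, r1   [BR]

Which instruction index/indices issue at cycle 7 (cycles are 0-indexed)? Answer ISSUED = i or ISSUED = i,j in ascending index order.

#0 head=0: st i0 no-port MEM/MEM
#1 head=1: ld i1 no-port MEM/MEM
#2 head=2: st i2 no-port MEM/MEM
#3 head=3: st;or i3+i4 pair
#4 head=5: xor;sub i5+i6 pair
#5 head=7: ld i7 no-port MEM/BR
#6 head=8: blt;sll i8+i9 pair
#7 head=10: xor i10 RAW r1
#8 head=11: bne i11 tail

ISSUED = 10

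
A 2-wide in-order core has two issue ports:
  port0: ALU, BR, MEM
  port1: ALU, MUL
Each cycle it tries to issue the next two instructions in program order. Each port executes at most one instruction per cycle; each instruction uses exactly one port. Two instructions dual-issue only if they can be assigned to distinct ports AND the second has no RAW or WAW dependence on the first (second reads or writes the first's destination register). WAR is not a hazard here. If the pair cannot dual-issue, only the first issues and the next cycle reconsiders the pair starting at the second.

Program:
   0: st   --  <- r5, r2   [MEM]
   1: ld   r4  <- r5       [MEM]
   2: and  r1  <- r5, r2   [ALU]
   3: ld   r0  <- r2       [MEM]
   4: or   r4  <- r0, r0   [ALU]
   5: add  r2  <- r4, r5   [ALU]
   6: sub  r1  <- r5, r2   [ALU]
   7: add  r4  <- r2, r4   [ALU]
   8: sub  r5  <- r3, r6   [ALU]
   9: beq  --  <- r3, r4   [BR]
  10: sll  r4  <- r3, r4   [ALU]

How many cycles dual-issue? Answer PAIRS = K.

PAIRS = 3

[0] i0  st  -- no-port MEM/MEM
[1] i1+i2  ld+and  -- 2-wide
[2] i3  ld  -- RAW r0
[3] i4  or  -- RAW r4
[4] i5  add  -- RAW r2
[5] i6+i7  sub+add  -- 2-wide
[6] i8+i9  sub+beq  -- 2-wide
[7] i10  sll  -- tail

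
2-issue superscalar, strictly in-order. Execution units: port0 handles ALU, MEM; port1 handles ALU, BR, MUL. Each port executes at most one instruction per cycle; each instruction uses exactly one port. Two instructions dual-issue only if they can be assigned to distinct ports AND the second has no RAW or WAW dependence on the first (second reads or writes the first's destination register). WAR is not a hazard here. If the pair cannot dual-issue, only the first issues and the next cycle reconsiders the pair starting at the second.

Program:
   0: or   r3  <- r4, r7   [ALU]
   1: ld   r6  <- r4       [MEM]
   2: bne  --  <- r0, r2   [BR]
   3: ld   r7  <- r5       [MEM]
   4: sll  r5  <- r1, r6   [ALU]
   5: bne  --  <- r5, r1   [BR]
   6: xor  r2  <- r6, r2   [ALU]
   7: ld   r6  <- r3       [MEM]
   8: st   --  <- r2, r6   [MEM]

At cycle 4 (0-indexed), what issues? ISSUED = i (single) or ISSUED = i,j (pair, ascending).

[0] i0/i1  or+ld  -- 2-wide
[1] i2/i3  bne+ld  -- 2-wide
[2] i4  sll  -- RAW r5
[3] i5/i6  bne+xor  -- 2-wide
[4] i7  ld  -- no-port MEM/MEM
[5] i8  st  -- tail

ISSUED = 7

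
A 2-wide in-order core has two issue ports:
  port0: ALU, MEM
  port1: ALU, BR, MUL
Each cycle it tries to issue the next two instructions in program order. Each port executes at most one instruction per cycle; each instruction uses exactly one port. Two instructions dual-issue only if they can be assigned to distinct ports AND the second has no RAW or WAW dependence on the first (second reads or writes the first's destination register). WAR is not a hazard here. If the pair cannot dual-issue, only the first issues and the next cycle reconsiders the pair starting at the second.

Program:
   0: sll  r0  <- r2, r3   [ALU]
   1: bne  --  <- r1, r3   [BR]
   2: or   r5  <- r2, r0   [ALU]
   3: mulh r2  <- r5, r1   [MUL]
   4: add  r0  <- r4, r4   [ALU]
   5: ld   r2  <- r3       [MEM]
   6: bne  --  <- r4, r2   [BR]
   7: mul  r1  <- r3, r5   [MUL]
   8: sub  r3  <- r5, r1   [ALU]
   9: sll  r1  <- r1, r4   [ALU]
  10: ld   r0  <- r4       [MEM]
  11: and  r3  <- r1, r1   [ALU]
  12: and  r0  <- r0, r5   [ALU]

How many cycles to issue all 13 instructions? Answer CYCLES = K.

[0] i0&i1  sll;bne  -- 2-wide
[1] i2  or  -- RAW r5
[2] i3&i4  mulh;add  -- 2-wide
[3] i5  ld  -- RAW r2
[4] i6  bne  -- no-port BR/MUL
[5] i7  mul  -- RAW r1
[6] i8&i9  sub;sll  -- 2-wide
[7] i10&i11  ld;and  -- 2-wide
[8] i12  and  -- tail

CYCLES = 9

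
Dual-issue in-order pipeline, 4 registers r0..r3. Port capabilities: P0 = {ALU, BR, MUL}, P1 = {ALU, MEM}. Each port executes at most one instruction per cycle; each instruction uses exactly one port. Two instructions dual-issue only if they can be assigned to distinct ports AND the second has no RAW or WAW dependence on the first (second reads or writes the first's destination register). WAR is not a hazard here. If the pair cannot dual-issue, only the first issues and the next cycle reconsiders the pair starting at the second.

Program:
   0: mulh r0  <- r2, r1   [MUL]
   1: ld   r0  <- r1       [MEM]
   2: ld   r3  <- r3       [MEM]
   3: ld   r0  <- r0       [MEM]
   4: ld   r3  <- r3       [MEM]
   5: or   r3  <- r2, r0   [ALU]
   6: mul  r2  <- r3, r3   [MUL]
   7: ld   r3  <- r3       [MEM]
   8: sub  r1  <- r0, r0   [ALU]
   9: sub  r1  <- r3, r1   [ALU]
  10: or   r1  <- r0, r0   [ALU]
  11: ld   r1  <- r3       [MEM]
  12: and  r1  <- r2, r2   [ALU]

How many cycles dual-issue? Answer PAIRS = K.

#0 head=0: mulh.MUL i0 WAW r0
#1 head=1: ld.MEM i1 no-port MEM/MEM
#2 head=2: ld.MEM i2 no-port MEM/MEM
#3 head=3: ld.MEM i3 no-port MEM/MEM
#4 head=4: ld.MEM i4 WAW r3
#5 head=5: or.ALU i5 RAW r3
#6 head=6: mul.MUL;ld.MEM i6+i7 2-wide
#7 head=8: sub.ALU i8 RAW+WAW r1
#8 head=9: sub.ALU i9 WAW r1
#9 head=10: or.ALU i10 WAW r1
#10 head=11: ld.MEM i11 WAW r1
#11 head=12: and.ALU i12 tail

PAIRS = 1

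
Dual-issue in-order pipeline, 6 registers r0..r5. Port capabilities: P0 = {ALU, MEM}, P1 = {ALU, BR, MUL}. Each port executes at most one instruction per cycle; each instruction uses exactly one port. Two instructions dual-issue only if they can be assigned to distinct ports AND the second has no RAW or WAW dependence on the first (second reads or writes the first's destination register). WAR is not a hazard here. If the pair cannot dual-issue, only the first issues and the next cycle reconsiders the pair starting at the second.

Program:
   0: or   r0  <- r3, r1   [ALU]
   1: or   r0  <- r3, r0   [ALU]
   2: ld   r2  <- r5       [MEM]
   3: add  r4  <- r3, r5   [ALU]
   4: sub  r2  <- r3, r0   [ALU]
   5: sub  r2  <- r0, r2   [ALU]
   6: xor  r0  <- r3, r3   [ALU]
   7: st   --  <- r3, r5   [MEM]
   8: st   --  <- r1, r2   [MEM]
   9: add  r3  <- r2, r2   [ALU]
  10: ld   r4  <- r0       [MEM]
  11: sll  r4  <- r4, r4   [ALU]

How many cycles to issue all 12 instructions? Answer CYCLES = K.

CYCLES = 8

0. or.ALU @i0  | RAW+WAW r0
1. or.ALU;ld.MEM @i1&i2  | 2-wide
2. add.ALU;sub.ALU @i3&i4  | 2-wide
3. sub.ALU;xor.ALU @i5&i6  | 2-wide
4. st.MEM @i7  | no-port MEM/MEM
5. st.MEM;add.ALU @i8&i9  | 2-wide
6. ld.MEM @i10  | RAW+WAW r4
7. sll.ALU @i11  | tail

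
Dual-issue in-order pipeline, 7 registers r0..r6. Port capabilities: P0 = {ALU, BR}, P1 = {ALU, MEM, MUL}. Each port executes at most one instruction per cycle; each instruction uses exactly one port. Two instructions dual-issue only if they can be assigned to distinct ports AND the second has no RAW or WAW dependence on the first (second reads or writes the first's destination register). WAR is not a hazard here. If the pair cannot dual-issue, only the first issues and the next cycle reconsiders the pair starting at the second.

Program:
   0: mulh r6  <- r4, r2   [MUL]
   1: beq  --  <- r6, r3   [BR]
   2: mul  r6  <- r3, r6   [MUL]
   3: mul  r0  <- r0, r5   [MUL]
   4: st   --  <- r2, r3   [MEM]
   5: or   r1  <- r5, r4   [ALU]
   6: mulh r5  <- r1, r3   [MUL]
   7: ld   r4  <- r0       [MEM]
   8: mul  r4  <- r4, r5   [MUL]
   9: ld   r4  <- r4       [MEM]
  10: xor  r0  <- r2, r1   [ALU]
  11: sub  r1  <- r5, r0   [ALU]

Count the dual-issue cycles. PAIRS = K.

PAIRS = 3

c0: i0 mulh  RAW r6
c1: i1&i2 beq;mul  2-wide
c2: i3 mul  no-port MUL/MEM
c3: i4&i5 st;or  2-wide
c4: i6 mulh  no-port MUL/MEM
c5: i7 ld  no-port MEM/MUL
c6: i8 mul  no-port MUL/MEM
c7: i9&i10 ld;xor  2-wide
c8: i11 sub  tail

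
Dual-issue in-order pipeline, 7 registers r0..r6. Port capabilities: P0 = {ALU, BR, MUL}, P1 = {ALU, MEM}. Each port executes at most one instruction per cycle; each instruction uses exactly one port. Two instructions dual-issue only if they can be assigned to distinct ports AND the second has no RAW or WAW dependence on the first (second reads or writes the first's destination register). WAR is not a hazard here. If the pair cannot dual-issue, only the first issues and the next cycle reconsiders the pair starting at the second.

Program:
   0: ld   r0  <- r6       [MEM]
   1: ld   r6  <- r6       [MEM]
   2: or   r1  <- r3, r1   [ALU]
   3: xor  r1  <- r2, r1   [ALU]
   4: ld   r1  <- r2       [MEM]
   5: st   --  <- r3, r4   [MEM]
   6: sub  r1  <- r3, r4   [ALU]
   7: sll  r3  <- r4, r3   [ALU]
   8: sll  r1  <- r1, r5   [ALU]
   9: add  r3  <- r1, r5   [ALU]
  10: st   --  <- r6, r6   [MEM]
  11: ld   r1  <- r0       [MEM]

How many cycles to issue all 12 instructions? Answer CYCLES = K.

c0: i0 ld  no-port MEM/MEM
c1: i1/i2 ld or  dual
c2: i3 xor  WAW r1
c3: i4 ld  no-port MEM/MEM
c4: i5/i6 st sub  dual
c5: i7/i8 sll sll  dual
c6: i9/i10 add st  dual
c7: i11 ld  tail

CYCLES = 8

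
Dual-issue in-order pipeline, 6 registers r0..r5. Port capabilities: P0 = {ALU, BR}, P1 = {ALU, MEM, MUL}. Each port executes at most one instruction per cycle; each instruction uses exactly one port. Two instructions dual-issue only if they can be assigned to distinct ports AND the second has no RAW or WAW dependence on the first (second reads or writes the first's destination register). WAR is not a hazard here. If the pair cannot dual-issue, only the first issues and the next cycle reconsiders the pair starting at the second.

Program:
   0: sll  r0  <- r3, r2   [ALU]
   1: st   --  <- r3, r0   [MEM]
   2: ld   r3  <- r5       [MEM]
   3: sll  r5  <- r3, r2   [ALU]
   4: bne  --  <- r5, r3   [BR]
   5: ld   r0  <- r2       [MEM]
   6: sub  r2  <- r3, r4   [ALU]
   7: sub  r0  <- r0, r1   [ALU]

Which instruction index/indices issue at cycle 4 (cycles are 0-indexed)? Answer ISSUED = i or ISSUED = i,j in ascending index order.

[0] i0  sll.ALU  -- RAW r0
[1] i1  st.MEM  -- no-port MEM/MEM
[2] i2  ld.MEM  -- RAW r3
[3] i3  sll.ALU  -- RAW r5
[4] i4+i5  bne.BR;ld.MEM  -- dual
[5] i6+i7  sub.ALU;sub.ALU  -- dual

ISSUED = 4,5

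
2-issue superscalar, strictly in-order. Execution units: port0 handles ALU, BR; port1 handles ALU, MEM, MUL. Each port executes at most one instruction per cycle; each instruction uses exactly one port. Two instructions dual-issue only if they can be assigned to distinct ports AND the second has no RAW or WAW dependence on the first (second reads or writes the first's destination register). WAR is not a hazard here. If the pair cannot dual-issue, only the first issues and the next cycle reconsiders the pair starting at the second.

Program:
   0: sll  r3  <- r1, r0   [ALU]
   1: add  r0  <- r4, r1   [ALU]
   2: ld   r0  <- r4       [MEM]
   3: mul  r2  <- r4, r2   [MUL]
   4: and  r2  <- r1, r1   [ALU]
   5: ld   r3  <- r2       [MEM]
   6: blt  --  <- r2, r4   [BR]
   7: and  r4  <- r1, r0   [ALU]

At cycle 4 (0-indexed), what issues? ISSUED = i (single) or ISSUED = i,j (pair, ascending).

c0: i0+i1 sll/add  pair
c1: i2 ld  no-port MEM/MUL
c2: i3 mul  WAW r2
c3: i4 and  RAW r2
c4: i5+i6 ld/blt  pair
c5: i7 and  tail

ISSUED = 5,6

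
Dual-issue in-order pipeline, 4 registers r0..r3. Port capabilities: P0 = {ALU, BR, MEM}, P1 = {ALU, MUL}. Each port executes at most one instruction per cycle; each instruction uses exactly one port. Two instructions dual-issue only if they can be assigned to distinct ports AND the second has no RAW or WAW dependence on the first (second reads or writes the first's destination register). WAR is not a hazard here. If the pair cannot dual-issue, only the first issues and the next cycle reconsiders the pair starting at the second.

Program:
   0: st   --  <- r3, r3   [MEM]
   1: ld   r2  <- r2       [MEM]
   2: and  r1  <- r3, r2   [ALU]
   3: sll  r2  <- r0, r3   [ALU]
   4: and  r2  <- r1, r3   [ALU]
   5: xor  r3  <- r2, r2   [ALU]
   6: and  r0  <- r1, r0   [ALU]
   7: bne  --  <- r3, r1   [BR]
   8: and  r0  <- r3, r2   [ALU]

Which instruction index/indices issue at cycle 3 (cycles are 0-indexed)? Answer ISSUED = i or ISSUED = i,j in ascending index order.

ISSUED = 4

c0: i0 st  no-port MEM/MEM
c1: i1 ld  RAW r2
c2: i2/i3 and+sll  2-wide
c3: i4 and  RAW r2
c4: i5/i6 xor+and  2-wide
c5: i7/i8 bne+and  2-wide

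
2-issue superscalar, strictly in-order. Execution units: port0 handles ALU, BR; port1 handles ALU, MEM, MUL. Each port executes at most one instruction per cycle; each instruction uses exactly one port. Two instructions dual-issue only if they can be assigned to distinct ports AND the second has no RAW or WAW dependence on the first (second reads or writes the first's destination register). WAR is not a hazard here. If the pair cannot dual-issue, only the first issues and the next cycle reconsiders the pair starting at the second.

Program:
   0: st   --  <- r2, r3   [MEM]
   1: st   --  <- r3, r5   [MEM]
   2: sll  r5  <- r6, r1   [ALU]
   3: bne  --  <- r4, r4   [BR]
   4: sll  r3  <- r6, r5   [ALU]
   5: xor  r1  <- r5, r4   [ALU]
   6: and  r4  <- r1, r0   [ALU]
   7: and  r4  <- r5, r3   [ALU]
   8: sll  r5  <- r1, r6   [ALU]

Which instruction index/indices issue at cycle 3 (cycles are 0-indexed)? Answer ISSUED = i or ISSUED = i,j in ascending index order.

ISSUED = 5

  cy0 -> i0 (st.MEM) no-port MEM/MEM
  cy1 -> i1+i2 (st.MEM sll.ALU) dual
  cy2 -> i3+i4 (bne.BR sll.ALU) dual
  cy3 -> i5 (xor.ALU) RAW r1
  cy4 -> i6 (and.ALU) WAW r4
  cy5 -> i7+i8 (and.ALU sll.ALU) dual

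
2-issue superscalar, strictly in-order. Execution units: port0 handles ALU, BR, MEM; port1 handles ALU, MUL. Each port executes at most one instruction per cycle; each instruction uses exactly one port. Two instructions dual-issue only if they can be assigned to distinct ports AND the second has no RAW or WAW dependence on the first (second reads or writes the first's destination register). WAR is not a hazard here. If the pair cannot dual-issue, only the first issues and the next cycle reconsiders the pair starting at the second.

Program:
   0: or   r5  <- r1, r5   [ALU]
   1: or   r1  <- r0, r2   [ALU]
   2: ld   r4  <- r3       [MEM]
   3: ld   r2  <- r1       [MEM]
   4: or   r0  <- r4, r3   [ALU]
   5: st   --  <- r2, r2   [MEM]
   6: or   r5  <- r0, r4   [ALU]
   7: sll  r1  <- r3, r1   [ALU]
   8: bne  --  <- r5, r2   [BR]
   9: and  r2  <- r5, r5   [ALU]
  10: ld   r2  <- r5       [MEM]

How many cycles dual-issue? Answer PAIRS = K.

c0: i0&i1 or.ALU+or.ALU  dual
c1: i2 ld.MEM  no-port MEM/MEM
c2: i3&i4 ld.MEM+or.ALU  dual
c3: i5&i6 st.MEM+or.ALU  dual
c4: i7&i8 sll.ALU+bne.BR  dual
c5: i9 and.ALU  WAW r2
c6: i10 ld.MEM  tail

PAIRS = 4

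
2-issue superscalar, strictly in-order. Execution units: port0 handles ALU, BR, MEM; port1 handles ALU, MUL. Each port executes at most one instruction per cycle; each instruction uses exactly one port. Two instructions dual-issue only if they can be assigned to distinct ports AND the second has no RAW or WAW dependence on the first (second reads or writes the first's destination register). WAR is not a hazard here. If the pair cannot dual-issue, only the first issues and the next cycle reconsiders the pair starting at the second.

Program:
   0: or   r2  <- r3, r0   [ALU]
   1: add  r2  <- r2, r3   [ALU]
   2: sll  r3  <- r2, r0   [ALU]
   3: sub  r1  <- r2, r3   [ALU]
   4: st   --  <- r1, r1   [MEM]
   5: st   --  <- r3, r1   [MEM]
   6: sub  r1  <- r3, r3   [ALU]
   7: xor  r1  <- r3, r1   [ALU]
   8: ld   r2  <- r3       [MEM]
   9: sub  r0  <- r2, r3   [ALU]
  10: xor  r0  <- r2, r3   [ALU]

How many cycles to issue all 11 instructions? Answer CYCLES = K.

#0 head=0: or i0 RAW+WAW r2
#1 head=1: add i1 RAW r2
#2 head=2: sll i2 RAW r3
#3 head=3: sub i3 RAW r1
#4 head=4: st i4 no-port MEM/MEM
#5 head=5: st;sub i5,i6 pair
#6 head=7: xor;ld i7,i8 pair
#7 head=9: sub i9 WAW r0
#8 head=10: xor i10 tail

CYCLES = 9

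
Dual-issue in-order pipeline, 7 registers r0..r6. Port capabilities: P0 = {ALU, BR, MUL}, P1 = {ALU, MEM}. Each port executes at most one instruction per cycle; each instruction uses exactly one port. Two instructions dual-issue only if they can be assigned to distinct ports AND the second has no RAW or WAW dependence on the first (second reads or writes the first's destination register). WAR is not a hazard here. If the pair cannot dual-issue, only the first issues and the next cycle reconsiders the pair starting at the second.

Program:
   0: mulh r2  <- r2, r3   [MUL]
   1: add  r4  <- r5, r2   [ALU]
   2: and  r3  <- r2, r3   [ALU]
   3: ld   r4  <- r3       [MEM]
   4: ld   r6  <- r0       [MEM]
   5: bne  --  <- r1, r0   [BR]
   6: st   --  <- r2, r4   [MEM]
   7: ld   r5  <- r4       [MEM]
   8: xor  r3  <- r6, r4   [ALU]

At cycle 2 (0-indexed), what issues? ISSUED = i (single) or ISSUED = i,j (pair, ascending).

ISSUED = 3

#0 head=0: mulh i0 RAW r2
#1 head=1: add and i1+i2 2-wide
#2 head=3: ld i3 no-port MEM/MEM
#3 head=4: ld bne i4+i5 2-wide
#4 head=6: st i6 no-port MEM/MEM
#5 head=7: ld xor i7+i8 2-wide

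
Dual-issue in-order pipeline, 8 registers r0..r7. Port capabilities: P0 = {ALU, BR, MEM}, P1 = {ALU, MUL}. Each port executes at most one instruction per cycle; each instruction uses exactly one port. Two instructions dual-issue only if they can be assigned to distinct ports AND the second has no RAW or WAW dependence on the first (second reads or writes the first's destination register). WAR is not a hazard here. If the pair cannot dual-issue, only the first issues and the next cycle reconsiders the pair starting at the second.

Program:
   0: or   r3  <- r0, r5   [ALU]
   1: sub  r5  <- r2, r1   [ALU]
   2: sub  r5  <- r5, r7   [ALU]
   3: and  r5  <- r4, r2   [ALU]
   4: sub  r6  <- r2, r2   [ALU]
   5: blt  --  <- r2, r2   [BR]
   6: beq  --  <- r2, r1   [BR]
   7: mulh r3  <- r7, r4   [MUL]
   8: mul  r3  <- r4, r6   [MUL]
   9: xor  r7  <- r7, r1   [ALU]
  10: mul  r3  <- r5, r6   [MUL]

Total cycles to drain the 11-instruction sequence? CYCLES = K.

[0] i0,i1  or.ALU+sub.ALU  -- dual
[1] i2  sub.ALU  -- WAW r5
[2] i3,i4  and.ALU+sub.ALU  -- dual
[3] i5  blt.BR  -- no-port BR/BR
[4] i6,i7  beq.BR+mulh.MUL  -- dual
[5] i8,i9  mul.MUL+xor.ALU  -- dual
[6] i10  mul.MUL  -- tail

CYCLES = 7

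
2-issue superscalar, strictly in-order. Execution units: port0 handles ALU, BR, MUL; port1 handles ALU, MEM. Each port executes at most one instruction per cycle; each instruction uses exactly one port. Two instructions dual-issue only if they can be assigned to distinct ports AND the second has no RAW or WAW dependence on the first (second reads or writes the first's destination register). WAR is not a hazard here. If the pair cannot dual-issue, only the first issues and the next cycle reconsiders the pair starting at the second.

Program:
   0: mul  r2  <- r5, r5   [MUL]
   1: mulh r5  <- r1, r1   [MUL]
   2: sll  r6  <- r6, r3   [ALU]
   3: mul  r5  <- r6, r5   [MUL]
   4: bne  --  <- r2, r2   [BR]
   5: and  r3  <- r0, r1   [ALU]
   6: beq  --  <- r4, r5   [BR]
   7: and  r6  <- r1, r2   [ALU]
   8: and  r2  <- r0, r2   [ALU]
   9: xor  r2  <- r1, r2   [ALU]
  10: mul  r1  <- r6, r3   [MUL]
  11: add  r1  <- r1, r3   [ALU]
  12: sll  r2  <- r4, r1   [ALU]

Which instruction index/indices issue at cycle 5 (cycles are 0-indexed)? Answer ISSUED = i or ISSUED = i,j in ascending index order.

ISSUED = 8

  cy0 -> i0 (mul) no-port MUL/MUL
  cy1 -> i1,i2 (mulh sll) pair
  cy2 -> i3 (mul) no-port MUL/BR
  cy3 -> i4,i5 (bne and) pair
  cy4 -> i6,i7 (beq and) pair
  cy5 -> i8 (and) RAW+WAW r2
  cy6 -> i9,i10 (xor mul) pair
  cy7 -> i11 (add) RAW r1
  cy8 -> i12 (sll) tail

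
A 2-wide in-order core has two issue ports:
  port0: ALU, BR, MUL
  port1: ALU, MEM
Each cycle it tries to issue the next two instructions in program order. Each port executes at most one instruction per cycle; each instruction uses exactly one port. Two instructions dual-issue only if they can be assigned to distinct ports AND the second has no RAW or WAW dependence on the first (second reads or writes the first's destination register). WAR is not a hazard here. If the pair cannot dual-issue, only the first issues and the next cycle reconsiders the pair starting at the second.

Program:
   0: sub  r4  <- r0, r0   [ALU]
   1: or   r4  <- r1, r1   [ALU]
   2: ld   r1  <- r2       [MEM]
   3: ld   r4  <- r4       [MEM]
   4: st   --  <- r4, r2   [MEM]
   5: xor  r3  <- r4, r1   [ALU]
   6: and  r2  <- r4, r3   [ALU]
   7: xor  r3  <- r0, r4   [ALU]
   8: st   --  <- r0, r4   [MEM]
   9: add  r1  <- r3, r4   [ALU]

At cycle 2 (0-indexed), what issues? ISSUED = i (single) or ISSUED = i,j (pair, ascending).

ISSUED = 3

c0: i0 sub.ALU  WAW r4
c1: i1/i2 or.ALU/ld.MEM  2-wide
c2: i3 ld.MEM  no-port MEM/MEM
c3: i4/i5 st.MEM/xor.ALU  2-wide
c4: i6/i7 and.ALU/xor.ALU  2-wide
c5: i8/i9 st.MEM/add.ALU  2-wide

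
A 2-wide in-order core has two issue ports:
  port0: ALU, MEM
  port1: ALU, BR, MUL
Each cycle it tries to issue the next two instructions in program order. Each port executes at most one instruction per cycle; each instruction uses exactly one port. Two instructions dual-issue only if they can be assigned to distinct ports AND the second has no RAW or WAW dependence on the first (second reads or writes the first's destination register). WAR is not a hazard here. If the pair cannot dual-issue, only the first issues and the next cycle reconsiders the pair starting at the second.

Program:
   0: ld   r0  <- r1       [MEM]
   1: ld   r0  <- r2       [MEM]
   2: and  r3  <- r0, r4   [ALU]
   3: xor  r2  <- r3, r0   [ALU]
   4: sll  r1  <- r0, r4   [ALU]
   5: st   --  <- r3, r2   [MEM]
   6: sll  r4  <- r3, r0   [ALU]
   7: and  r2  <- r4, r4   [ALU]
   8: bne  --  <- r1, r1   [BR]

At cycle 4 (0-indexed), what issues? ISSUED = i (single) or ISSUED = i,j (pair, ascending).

ISSUED = 5,6

  cy0 -> i0 (ld.MEM) no-port MEM/MEM
  cy1 -> i1 (ld.MEM) RAW r0
  cy2 -> i2 (and.ALU) RAW r3
  cy3 -> i3,i4 (xor.ALU;sll.ALU) 2-wide
  cy4 -> i5,i6 (st.MEM;sll.ALU) 2-wide
  cy5 -> i7,i8 (and.ALU;bne.BR) 2-wide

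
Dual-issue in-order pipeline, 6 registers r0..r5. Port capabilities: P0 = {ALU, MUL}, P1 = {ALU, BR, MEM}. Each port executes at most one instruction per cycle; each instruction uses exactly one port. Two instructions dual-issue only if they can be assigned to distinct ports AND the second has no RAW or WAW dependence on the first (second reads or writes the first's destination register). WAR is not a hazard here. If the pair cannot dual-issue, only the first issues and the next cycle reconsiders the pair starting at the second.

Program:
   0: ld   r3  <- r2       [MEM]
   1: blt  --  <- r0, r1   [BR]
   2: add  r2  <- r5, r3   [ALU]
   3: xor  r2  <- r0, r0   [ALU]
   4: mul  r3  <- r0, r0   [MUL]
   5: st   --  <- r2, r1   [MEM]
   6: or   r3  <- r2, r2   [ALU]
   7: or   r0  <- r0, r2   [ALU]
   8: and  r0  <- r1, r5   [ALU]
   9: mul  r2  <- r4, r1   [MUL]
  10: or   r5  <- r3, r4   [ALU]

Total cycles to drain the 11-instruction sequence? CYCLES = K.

CYCLES = 7

t=0 i0:ld.MEM ; no-port MEM/BR
t=1 i1&i2:blt.BR+add.ALU ; pair
t=2 i3&i4:xor.ALU+mul.MUL ; pair
t=3 i5&i6:st.MEM+or.ALU ; pair
t=4 i7:or.ALU ; WAW r0
t=5 i8&i9:and.ALU+mul.MUL ; pair
t=6 i10:or.ALU ; tail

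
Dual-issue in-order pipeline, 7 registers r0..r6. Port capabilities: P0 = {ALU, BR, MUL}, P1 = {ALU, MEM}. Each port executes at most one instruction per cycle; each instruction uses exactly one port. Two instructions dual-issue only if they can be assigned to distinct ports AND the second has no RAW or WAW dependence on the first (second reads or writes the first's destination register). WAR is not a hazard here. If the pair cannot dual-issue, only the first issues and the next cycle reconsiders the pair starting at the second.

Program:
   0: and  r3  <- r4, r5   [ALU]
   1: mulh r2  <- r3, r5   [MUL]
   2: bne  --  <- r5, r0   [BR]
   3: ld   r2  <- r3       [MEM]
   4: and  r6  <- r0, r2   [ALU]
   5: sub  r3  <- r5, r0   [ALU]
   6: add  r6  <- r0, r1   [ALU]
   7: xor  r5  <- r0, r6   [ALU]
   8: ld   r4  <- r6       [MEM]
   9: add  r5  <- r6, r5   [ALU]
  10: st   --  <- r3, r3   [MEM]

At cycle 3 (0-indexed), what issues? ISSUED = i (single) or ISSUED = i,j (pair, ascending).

ISSUED = 4,5

c0: i0 and.ALU  RAW r3
c1: i1 mulh.MUL  no-port MUL/BR
c2: i2,i3 bne.BR+ld.MEM  pair
c3: i4,i5 and.ALU+sub.ALU  pair
c4: i6 add.ALU  RAW r6
c5: i7,i8 xor.ALU+ld.MEM  pair
c6: i9,i10 add.ALU+st.MEM  pair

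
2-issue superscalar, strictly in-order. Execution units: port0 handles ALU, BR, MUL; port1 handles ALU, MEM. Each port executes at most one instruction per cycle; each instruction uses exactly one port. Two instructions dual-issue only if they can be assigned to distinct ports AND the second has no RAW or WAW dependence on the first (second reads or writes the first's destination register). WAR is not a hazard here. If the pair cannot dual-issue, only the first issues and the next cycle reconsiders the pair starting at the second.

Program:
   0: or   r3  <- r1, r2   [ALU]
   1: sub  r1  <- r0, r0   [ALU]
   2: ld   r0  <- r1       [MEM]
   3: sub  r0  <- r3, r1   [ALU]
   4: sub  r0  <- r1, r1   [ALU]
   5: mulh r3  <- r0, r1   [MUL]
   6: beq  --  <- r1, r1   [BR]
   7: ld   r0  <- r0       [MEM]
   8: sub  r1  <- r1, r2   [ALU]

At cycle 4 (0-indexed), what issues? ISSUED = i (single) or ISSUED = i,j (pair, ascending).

ISSUED = 5

0. or+sub @i0,i1  | 2-wide
1. ld @i2  | WAW r0
2. sub @i3  | WAW r0
3. sub @i4  | RAW r0
4. mulh @i5  | no-port MUL/BR
5. beq+ld @i6,i7  | 2-wide
6. sub @i8  | tail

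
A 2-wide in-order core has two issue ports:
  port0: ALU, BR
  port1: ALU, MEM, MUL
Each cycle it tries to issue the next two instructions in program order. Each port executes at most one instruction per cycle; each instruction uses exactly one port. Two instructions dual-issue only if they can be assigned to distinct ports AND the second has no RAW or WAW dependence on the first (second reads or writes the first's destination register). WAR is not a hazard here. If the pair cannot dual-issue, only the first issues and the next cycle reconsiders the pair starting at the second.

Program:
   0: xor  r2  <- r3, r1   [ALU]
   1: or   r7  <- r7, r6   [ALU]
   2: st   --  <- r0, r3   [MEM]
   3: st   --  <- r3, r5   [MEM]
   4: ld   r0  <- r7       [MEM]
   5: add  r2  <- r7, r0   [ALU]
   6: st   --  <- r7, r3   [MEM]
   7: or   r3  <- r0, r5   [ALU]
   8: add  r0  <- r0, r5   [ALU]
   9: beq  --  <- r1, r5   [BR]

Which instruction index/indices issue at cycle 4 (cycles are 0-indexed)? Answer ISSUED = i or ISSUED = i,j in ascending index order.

[0] i0+i1  xor.ALU+or.ALU  -- pair
[1] i2  st.MEM  -- no-port MEM/MEM
[2] i3  st.MEM  -- no-port MEM/MEM
[3] i4  ld.MEM  -- RAW r0
[4] i5+i6  add.ALU+st.MEM  -- pair
[5] i7+i8  or.ALU+add.ALU  -- pair
[6] i9  beq.BR  -- tail

ISSUED = 5,6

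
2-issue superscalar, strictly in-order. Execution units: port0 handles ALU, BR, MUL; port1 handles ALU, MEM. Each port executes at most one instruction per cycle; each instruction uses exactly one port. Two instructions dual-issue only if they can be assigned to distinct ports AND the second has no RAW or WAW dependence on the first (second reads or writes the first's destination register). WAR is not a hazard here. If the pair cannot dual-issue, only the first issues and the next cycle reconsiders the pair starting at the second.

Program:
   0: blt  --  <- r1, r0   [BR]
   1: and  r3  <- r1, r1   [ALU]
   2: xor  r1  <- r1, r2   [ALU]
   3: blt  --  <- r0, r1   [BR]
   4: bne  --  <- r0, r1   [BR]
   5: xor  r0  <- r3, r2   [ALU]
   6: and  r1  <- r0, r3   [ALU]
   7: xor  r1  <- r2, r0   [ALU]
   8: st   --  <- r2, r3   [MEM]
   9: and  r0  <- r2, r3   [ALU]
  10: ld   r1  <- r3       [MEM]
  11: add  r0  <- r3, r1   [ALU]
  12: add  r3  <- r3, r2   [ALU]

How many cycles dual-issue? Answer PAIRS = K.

PAIRS = 5

  cy0 -> i0&i1 (blt+and) dual
  cy1 -> i2 (xor) RAW r1
  cy2 -> i3 (blt) no-port BR/BR
  cy3 -> i4&i5 (bne+xor) dual
  cy4 -> i6 (and) WAW r1
  cy5 -> i7&i8 (xor+st) dual
  cy6 -> i9&i10 (and+ld) dual
  cy7 -> i11&i12 (add+add) dual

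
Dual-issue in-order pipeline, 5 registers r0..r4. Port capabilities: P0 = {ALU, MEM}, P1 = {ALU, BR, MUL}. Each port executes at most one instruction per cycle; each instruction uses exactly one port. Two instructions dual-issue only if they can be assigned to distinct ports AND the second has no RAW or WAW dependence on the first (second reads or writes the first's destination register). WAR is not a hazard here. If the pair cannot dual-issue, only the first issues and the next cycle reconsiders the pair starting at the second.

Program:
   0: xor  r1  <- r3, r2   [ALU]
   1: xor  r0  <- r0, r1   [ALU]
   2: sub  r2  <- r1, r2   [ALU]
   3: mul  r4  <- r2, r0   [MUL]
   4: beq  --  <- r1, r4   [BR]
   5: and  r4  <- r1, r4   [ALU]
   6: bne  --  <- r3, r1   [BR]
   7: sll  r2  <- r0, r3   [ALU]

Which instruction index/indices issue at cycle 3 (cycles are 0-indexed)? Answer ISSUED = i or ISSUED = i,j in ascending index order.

ISSUED = 4,5

[0] i0  xor.ALU  -- RAW r1
[1] i1+i2  xor.ALU/sub.ALU  -- pair
[2] i3  mul.MUL  -- no-port MUL/BR
[3] i4+i5  beq.BR/and.ALU  -- pair
[4] i6+i7  bne.BR/sll.ALU  -- pair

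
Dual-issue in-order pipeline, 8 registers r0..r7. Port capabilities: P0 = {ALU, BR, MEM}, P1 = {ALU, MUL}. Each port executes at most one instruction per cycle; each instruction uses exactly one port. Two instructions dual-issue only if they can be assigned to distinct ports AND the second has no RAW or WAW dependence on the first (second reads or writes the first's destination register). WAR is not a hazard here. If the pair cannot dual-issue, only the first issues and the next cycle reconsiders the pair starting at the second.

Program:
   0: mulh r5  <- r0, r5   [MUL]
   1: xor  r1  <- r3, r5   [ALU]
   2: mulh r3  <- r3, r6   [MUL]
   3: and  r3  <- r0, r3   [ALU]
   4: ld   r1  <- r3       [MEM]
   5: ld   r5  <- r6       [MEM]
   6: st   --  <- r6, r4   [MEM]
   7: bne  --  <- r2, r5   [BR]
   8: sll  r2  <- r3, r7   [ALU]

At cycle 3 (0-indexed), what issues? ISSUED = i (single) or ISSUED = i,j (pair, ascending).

ISSUED = 4

t=0 i0:mulh ; RAW r5
t=1 i1,i2:xor+mulh ; dual
t=2 i3:and ; RAW r3
t=3 i4:ld ; no-port MEM/MEM
t=4 i5:ld ; no-port MEM/MEM
t=5 i6:st ; no-port MEM/BR
t=6 i7,i8:bne+sll ; dual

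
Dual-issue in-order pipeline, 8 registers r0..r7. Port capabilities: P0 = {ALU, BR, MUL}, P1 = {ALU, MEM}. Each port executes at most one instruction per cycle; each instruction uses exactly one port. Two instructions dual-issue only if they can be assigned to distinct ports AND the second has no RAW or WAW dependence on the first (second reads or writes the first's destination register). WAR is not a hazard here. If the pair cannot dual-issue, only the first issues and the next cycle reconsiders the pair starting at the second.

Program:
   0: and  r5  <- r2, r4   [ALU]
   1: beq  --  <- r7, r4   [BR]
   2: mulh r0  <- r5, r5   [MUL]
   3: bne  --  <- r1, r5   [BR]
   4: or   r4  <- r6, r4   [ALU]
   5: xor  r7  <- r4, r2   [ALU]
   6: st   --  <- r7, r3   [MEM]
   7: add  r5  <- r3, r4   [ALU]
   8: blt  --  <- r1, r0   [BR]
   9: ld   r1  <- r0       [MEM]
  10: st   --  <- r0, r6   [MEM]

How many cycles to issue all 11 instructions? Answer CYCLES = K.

CYCLES = 7

c0: i0+i1 and.ALU+beq.BR  2-wide
c1: i2 mulh.MUL  no-port MUL/BR
c2: i3+i4 bne.BR+or.ALU  2-wide
c3: i5 xor.ALU  RAW r7
c4: i6+i7 st.MEM+add.ALU  2-wide
c5: i8+i9 blt.BR+ld.MEM  2-wide
c6: i10 st.MEM  tail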